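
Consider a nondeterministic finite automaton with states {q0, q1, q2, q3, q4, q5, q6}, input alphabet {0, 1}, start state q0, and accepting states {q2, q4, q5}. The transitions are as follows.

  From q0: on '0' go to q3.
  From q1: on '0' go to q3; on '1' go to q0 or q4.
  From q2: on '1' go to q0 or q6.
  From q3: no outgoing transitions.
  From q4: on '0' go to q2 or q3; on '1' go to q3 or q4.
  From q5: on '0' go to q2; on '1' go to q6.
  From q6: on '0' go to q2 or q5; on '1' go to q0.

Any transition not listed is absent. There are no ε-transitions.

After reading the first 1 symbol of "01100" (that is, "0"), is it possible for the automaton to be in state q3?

Start in {q0}.
Read '0': {q0} → {q3}.
State q3 is in {q3}.

Yes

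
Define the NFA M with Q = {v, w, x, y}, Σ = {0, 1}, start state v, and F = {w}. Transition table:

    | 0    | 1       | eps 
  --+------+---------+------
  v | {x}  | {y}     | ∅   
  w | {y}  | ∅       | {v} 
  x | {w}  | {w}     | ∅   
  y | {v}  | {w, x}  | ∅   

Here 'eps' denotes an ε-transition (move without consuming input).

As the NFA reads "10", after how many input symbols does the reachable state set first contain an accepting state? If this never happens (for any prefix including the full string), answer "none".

none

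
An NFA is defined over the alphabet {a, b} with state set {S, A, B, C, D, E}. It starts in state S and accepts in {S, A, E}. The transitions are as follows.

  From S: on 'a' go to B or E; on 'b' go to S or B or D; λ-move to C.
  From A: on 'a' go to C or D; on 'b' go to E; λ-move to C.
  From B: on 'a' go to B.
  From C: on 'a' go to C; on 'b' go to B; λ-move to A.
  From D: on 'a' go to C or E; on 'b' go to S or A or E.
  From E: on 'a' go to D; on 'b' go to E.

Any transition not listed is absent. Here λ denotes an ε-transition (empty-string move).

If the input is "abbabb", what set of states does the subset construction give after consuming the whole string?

Start: ε-closure({S}) = {S, A, C}.
Read 'a': {S, A, C} → {A, B, C, D, E}.
Read 'b': {A, B, C, D, E} → {S, A, B, C, E}.
Read 'b': {S, A, B, C, E} → {S, A, B, C, D, E}.
Read 'a': {S, A, B, C, D, E} → {A, B, C, D, E}.
Read 'b': {A, B, C, D, E} → {S, A, B, C, E}.
Read 'b': {S, A, B, C, E} → {S, A, B, C, D, E}.

{S, A, B, C, D, E}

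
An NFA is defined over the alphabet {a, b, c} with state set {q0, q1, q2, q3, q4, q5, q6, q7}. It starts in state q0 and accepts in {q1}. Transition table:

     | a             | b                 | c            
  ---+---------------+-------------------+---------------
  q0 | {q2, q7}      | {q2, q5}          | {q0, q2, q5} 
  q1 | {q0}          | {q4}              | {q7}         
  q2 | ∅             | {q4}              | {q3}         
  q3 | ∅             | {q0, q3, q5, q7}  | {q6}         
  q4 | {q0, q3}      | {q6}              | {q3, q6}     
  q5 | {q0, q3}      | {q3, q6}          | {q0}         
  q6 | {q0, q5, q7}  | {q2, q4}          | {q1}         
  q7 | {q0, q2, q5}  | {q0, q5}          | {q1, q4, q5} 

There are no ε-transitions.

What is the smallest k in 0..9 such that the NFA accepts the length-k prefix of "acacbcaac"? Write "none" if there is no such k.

Start in {q0}.
Read 'a': {q0} → {q2, q7}.
Read 'c': {q2, q7} → {q1, q3, q4, q5}.
None of the earlier sets intersect F, but {q1, q3, q4, q5} does.

2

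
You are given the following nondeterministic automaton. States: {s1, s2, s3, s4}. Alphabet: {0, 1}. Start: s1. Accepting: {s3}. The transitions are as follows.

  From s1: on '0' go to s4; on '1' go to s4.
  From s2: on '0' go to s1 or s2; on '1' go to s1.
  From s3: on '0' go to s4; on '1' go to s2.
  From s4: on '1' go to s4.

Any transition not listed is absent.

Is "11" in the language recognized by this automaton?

Start in {s1}.
Read '1': s1→{s4}; now {s4}.
Read '1': s4→{s4}; now {s4}.
The final set {s4} contains no accepting state.

No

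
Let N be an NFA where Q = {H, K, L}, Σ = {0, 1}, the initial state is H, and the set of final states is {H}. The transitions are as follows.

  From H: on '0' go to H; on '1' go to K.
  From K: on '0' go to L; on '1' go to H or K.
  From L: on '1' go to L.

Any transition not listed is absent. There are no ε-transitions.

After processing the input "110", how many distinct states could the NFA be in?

2

Start in {H}.
Read '1': {H} → {K}.
Read '1': {K} → {H, K}.
Read '0': {H, K} → {H, L}.
That set has 2 states.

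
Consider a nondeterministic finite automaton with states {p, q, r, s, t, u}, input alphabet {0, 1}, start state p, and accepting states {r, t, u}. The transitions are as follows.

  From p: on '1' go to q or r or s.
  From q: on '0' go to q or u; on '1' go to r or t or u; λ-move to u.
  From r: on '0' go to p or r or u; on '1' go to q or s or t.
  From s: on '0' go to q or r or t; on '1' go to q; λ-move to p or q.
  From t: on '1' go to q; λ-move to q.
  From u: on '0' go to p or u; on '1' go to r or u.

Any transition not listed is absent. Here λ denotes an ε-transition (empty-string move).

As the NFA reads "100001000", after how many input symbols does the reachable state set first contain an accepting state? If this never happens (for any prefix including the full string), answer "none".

Start in {p}.
Read '1': {p} → {p, q, r, s, u}.
None of the earlier sets intersect F, but {p, q, r, s, u} does.

1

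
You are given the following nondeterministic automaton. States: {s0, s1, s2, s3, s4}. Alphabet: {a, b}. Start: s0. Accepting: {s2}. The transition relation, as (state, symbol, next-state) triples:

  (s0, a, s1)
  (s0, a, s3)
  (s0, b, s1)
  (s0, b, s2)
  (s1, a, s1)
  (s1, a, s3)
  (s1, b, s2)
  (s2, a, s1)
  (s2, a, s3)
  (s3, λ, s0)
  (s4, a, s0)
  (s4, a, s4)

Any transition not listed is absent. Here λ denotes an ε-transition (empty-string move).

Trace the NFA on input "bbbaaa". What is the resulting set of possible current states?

Start in {s0}.
Read 'b': s0→{s1, s2}; now {s1, s2}.
Read 'b': s1→{s2}, s2→∅; now {s2}.
Read 'b': s2→∅; now ∅.
The set is empty and remains empty for the remaining 3 symbols.

∅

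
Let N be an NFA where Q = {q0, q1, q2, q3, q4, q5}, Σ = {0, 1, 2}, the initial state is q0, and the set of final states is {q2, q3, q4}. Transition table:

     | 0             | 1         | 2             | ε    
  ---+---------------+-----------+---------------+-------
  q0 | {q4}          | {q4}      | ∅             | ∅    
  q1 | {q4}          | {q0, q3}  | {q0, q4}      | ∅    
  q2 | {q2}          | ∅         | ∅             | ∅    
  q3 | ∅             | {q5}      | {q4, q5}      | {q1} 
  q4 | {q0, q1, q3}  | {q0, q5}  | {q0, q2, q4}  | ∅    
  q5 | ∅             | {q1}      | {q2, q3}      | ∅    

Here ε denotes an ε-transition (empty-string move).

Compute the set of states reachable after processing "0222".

{q0, q2, q4}

Start in {q0}.
Read '0': q0→{q4}; now {q4}.
Read '2': q4→{q0, q2, q4}; now {q0, q2, q4}.
Read '2': q0→∅, q2→∅, q4→{q0, q2, q4}; now {q0, q2, q4}.
Read '2': q0→∅, q2→∅, q4→{q0, q2, q4}; now {q0, q2, q4}.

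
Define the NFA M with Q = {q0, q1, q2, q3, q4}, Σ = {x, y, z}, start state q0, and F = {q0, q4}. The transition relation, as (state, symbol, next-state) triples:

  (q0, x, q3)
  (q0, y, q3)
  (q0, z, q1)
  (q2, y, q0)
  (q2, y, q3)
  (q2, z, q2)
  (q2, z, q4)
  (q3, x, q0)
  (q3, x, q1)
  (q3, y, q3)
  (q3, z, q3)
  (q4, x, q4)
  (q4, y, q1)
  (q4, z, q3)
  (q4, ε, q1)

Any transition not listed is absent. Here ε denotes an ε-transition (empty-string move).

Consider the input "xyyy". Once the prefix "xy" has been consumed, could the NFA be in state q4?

No

Start in {q0}.
Read 'x': {q0} → {q3}.
Read 'y': {q3} → {q3}.
State q4 is not in {q3}.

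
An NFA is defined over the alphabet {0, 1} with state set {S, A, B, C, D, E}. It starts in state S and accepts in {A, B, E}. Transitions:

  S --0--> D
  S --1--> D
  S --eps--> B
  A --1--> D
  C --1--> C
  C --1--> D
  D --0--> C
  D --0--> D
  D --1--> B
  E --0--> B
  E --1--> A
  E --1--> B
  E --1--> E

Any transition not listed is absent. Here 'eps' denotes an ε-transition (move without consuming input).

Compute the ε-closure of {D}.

Begin with {D}.
No ε-moves leave this set, so the closure equals the set itself.

{D}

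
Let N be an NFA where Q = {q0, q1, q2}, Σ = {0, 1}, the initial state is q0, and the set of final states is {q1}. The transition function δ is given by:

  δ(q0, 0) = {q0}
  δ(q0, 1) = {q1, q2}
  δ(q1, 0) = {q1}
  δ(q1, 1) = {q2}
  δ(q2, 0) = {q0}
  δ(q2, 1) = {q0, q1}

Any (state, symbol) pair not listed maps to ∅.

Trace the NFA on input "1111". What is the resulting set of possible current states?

{q0, q1, q2}

Start in {q0}.
Read '1': q0→{q1, q2}; now {q1, q2}.
Read '1': q1→{q2}, q2→{q0, q1}; now {q0, q1, q2}.
Read '1': q0→{q1, q2}, q1→{q2}, q2→{q0, q1}; now {q0, q1, q2}.
Read '1': q0→{q1, q2}, q1→{q2}, q2→{q0, q1}; now {q0, q1, q2}.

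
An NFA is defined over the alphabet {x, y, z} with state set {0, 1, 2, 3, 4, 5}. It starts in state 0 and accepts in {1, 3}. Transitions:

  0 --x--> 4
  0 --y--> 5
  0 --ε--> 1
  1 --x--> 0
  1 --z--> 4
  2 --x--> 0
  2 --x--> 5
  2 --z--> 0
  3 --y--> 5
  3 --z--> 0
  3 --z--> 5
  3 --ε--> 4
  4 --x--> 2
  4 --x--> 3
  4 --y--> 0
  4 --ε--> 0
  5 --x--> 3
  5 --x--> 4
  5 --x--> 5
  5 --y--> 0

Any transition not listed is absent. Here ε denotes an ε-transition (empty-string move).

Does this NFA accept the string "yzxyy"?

Start: ε-closure({0}) = {0, 1}.
Read 'y': 0→{5}, 1→∅; now {5}.
Read 'z': 5→∅; now ∅.
The set is empty and remains empty for the remaining 3 symbols.
The final set ∅ contains no accepting state.

No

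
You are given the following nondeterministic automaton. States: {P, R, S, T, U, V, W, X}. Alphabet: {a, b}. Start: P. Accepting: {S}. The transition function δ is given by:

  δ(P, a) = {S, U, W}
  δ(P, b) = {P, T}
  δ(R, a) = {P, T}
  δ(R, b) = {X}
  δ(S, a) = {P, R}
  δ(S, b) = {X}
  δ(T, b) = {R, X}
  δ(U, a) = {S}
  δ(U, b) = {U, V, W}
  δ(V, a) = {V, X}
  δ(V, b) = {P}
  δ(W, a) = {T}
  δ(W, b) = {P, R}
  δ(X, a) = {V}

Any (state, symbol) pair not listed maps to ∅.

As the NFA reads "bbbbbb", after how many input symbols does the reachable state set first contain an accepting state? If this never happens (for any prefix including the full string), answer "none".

none

Start in {P}.
Read 'b': {P} → {P, T}.
Read 'b': {P, T} → {P, R, T, X}.
Read 'b': {P, R, T, X} → {P, R, T, X}.
Read 'b': {P, R, T, X} → {P, R, T, X}.
Read 'b': {P, R, T, X} → {P, R, T, X}.
Read 'b': {P, R, T, X} → {P, R, T, X}.
No reachable set along the way intersects F.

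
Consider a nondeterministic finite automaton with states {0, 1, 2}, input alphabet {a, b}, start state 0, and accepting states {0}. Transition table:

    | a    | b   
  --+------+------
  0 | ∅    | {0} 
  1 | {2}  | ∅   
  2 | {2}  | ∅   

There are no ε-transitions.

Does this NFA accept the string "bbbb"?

Start in {0}.
Read 'b': {0} → {0}.
Read 'b': {0} → {0}.
Read 'b': {0} → {0}.
Read 'b': {0} → {0}.
The final set {0} contains the accepting state 0.

Yes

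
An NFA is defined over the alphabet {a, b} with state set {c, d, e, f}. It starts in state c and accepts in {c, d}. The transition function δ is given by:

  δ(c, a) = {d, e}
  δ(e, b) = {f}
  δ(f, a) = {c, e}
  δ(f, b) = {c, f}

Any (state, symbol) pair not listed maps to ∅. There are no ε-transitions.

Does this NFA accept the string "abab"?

Start in {c}.
Read 'a': c→{d, e}; now {d, e}.
Read 'b': d→∅, e→{f}; now {f}.
Read 'a': f→{c, e}; now {c, e}.
Read 'b': c→∅, e→{f}; now {f}.
The final set {f} contains no accepting state.

No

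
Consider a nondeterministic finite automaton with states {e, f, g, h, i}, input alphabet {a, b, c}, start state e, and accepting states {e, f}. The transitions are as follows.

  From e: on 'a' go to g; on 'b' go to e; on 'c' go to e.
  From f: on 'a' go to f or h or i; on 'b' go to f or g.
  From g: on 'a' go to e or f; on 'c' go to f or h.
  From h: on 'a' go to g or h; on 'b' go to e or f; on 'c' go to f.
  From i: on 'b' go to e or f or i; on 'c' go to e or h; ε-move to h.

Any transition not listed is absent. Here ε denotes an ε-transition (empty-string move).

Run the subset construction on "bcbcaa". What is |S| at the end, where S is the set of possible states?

Start in {e}.
Read 'b': e→{e}; now {e}.
Read 'c': e→{e}; now {e}.
Read 'b': e→{e}; now {e}.
Read 'c': e→{e}; now {e}.
Read 'a': e→{g}; now {g}.
Read 'a': g→{e, f}; now {e, f}.
That set has 2 states.

2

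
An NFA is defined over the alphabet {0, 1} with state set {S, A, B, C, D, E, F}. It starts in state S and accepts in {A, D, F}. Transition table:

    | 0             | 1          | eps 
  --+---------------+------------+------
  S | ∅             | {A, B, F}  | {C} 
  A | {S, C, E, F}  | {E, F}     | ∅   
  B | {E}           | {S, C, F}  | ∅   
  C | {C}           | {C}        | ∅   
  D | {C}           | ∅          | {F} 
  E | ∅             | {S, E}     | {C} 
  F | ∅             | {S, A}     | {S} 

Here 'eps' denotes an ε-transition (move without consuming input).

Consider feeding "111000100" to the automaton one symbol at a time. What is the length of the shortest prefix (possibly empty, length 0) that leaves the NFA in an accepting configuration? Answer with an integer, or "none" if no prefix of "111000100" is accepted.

1

Start: ε-closure({S}) = {S, C}.
Read '1': {S, C} → {S, A, B, C, F}.
None of the earlier sets intersect F, but {S, A, B, C, F} does.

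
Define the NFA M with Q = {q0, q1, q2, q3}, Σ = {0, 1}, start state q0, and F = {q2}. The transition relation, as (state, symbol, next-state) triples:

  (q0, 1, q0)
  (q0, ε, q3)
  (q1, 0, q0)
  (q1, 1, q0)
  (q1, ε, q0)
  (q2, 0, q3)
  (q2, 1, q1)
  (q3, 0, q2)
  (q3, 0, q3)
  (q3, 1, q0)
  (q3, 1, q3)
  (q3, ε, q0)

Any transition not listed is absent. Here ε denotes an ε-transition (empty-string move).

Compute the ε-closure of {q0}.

Begin with {q0}.
ε-move q0 → q3; add q3.

{q0, q3}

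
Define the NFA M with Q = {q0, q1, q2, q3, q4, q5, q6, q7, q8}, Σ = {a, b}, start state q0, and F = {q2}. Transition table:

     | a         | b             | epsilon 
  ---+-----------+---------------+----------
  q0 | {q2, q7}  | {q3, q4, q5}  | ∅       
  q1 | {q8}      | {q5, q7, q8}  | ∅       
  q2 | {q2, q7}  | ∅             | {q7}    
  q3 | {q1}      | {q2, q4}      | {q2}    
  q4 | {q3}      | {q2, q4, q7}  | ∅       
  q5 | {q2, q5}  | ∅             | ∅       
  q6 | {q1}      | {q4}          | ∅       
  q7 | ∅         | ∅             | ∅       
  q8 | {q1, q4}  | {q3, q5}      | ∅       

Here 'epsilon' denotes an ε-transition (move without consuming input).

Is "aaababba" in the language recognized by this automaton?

No

Start in {q0}.
Read 'a': q0→{q2, q7}; now {q2, q7}.
Read 'a': q2→{q2, q7}, q7→∅; now {q2, q7}.
Read 'a': q2→{q2, q7}, q7→∅; now {q2, q7}.
Read 'b': q2→∅, q7→∅; now ∅.
The set is empty and remains empty for the remaining 4 symbols.
The final set ∅ contains no accepting state.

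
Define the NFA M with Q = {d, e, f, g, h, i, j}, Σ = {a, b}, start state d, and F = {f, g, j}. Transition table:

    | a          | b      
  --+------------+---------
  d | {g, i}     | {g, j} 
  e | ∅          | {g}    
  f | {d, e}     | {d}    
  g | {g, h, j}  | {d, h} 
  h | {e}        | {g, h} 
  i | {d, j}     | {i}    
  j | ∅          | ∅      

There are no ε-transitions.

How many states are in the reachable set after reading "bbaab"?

4

Start in {d}.
Read 'b': d→{g, j}; now {g, j}.
Read 'b': g→{d, h}, j→∅; now {d, h}.
Read 'a': d→{g, i}, h→{e}; now {e, g, i}.
Read 'a': e→∅, g→{g, h, j}, i→{d, j}; now {d, g, h, j}.
Read 'b': d→{g, j}, g→{d, h}, h→{g, h}, j→∅; now {d, g, h, j}.
That set has 4 states.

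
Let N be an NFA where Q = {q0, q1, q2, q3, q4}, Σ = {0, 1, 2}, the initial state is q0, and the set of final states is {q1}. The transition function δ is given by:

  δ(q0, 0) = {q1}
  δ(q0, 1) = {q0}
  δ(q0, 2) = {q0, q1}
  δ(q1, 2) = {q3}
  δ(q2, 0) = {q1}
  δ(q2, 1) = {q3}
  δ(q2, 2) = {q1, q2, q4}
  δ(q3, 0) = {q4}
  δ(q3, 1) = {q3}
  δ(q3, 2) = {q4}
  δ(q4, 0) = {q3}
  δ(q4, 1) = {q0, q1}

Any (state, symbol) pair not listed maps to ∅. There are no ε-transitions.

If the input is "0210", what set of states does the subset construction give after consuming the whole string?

Start in {q0}.
Read '0': q0→{q1}; now {q1}.
Read '2': q1→{q3}; now {q3}.
Read '1': q3→{q3}; now {q3}.
Read '0': q3→{q4}; now {q4}.

{q4}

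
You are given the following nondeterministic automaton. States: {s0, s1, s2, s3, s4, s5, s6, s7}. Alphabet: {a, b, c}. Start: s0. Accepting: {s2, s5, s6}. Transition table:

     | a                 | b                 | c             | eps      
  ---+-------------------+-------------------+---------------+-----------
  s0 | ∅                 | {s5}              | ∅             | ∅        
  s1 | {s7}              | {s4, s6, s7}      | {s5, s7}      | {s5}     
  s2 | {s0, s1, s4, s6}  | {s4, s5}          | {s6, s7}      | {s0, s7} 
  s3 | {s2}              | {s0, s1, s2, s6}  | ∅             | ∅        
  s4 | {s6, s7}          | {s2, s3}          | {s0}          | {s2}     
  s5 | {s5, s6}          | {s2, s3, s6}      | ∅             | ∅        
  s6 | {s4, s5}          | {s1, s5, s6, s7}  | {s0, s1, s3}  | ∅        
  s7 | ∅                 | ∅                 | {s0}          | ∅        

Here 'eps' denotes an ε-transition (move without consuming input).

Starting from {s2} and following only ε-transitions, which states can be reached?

{s0, s2, s7}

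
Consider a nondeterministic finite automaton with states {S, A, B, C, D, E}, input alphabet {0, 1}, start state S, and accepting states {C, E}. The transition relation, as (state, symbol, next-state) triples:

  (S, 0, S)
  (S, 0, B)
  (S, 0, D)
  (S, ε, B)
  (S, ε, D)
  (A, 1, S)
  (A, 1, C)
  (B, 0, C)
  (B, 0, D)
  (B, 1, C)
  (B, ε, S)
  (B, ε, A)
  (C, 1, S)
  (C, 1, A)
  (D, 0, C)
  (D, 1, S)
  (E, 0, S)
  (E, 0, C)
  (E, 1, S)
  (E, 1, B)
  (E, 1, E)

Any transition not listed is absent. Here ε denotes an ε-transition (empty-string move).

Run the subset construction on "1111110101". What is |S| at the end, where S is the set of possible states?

Start: ε-closure({S}) = {S, A, B, D}.
Read '1': S→∅, A→{S, C}, B→{C}, D→{S}; union {S, C}; ε-closure = {S, A, B, C, D}.
Read '1': S→∅, A→{S, C}, B→{C}, C→{S, A}, D→{S}; union {S, A, C}; ε-closure = {S, A, B, C, D}.
Read '1': S→∅, A→{S, C}, B→{C}, C→{S, A}, D→{S}; union {S, A, C}; ε-closure = {S, A, B, C, D}.
Read '1': S→∅, A→{S, C}, B→{C}, C→{S, A}, D→{S}; union {S, A, C}; ε-closure = {S, A, B, C, D}.
Read '1': S→∅, A→{S, C}, B→{C}, C→{S, A}, D→{S}; union {S, A, C}; ε-closure = {S, A, B, C, D}.
Read '1': S→∅, A→{S, C}, B→{C}, C→{S, A}, D→{S}; union {S, A, C}; ε-closure = {S, A, B, C, D}.
Read '0': S→{S, B, D}, A→∅, B→{C, D}, C→∅, D→{C}; union {S, B, C, D}; ε-closure = {S, A, B, C, D}.
Read '1': S→∅, A→{S, C}, B→{C}, C→{S, A}, D→{S}; union {S, A, C}; ε-closure = {S, A, B, C, D}.
Read '0': S→{S, B, D}, A→∅, B→{C, D}, C→∅, D→{C}; union {S, B, C, D}; ε-closure = {S, A, B, C, D}.
Read '1': S→∅, A→{S, C}, B→{C}, C→{S, A}, D→{S}; union {S, A, C}; ε-closure = {S, A, B, C, D}.
That set has 5 states.

5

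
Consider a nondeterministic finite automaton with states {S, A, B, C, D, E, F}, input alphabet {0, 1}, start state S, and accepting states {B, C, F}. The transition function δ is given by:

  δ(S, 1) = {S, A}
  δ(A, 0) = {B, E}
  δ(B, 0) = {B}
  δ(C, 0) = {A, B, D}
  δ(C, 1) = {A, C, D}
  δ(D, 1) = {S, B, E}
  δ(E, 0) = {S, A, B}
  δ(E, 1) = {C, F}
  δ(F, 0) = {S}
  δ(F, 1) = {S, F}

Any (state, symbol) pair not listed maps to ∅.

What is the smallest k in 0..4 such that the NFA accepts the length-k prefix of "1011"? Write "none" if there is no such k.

Start in {S}.
Read '1': {S} → {S, A}.
Read '0': {S, A} → {B, E}.
None of the earlier sets intersect F, but {B, E} does.

2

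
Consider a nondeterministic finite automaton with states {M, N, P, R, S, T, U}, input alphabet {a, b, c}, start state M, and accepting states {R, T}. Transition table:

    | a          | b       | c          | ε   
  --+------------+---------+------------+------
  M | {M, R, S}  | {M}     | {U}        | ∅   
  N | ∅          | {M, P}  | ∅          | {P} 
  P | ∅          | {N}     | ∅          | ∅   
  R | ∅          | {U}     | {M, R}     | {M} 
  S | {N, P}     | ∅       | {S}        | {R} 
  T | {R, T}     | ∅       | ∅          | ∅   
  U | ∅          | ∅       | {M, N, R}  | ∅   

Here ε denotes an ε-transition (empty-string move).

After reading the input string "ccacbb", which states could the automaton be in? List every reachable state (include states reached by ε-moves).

Start in {M}.
Read 'c': M→{U}; now {U}.
Read 'c': U→{M, N, R}; union {M, N, R}; ε-closure = {M, N, P, R}.
Read 'a': M→{M, R, S}, N→∅, P→∅, R→∅; now {M, R, S}.
Read 'c': M→{U}, R→{M, R}, S→{S}; now {M, R, S, U}.
Read 'b': M→{M}, R→{U}, S→∅, U→∅; now {M, U}.
Read 'b': M→{M}, U→∅; now {M}.

{M}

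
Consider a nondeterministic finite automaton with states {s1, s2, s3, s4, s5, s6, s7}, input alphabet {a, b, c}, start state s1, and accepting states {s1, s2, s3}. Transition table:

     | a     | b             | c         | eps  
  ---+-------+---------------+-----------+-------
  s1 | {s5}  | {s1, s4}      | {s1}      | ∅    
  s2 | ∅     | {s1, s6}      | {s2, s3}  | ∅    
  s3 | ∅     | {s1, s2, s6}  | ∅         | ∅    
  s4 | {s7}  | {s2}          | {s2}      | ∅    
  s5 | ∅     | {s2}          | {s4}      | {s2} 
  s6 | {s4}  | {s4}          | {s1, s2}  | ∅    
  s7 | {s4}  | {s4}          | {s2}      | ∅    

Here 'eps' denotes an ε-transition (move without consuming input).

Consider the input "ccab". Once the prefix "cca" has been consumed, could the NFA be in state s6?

Start in {s1}.
Read 'c': s1→{s1}; now {s1}.
Read 'c': s1→{s1}; now {s1}.
Read 'a': s1→{s5}; union {s5}; ε-closure = {s2, s5}.
State s6 is not in {s2, s5}.

No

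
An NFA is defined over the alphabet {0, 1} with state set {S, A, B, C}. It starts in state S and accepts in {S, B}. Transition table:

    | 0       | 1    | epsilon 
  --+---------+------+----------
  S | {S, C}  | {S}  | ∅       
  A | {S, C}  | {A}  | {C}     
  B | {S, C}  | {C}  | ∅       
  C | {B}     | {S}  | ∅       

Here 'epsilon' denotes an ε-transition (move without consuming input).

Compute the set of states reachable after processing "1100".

{S, B, C}

Start in {S}.
Read '1': {S} → {S}.
Read '1': {S} → {S}.
Read '0': {S} → {S, C}.
Read '0': {S, C} → {S, B, C}.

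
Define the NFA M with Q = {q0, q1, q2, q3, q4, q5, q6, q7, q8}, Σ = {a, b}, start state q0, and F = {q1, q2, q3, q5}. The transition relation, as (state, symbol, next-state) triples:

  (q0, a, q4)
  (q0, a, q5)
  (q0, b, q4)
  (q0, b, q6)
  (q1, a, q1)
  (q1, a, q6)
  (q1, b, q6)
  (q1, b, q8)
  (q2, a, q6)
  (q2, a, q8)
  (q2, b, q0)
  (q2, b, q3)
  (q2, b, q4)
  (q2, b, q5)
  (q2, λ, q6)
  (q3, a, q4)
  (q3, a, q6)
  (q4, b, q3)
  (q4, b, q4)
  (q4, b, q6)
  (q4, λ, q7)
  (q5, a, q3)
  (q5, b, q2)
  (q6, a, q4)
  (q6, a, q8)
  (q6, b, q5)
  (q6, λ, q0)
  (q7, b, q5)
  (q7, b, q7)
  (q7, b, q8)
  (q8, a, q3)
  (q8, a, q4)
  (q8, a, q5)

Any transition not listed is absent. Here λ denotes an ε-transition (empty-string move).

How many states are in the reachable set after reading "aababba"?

0

Start in {q0}.
Read 'a': {q0} → {q4, q5, q7}.
Read 'a': {q4, q5, q7} → {q3}.
Read 'b': {q3} → ∅.
The set is empty and remains empty for the remaining 4 symbols.
That set has 0 states.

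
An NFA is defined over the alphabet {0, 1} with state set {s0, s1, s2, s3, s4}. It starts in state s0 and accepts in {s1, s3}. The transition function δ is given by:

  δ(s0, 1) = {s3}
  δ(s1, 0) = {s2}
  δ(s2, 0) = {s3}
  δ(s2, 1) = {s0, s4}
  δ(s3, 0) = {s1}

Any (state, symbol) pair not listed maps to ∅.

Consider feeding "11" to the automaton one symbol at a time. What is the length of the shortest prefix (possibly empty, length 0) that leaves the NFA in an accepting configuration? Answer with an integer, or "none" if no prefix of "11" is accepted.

Start in {s0}.
Read '1': s0→{s3}; now {s3}.
None of the earlier sets intersect F, but {s3} does.

1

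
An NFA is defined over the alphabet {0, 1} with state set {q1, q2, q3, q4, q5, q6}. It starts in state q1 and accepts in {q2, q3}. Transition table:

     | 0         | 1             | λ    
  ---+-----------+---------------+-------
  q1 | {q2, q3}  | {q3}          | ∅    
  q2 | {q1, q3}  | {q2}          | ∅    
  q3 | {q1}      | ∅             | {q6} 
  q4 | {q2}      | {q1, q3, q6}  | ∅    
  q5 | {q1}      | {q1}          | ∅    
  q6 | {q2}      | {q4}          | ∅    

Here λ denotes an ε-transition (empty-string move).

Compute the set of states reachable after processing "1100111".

Start in {q1}.
Read '1': q1→{q3}; union {q3}; ε-closure = {q3, q6}.
Read '1': q3→∅, q6→{q4}; now {q4}.
Read '0': q4→{q2}; now {q2}.
Read '0': q2→{q1, q3}; union {q1, q3}; ε-closure = {q1, q3, q6}.
Read '1': q1→{q3}, q3→∅, q6→{q4}; union {q3, q4}; ε-closure = {q3, q4, q6}.
Read '1': q3→∅, q4→{q1, q3, q6}, q6→{q4}; now {q1, q3, q4, q6}.
Read '1': q1→{q3}, q3→∅, q4→{q1, q3, q6}, q6→{q4}; now {q1, q3, q4, q6}.

{q1, q3, q4, q6}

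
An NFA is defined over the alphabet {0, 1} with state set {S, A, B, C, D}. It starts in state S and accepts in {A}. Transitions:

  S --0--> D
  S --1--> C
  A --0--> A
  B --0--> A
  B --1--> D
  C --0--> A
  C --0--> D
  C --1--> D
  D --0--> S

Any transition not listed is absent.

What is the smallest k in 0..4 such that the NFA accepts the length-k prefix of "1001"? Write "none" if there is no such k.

2

Start in {S}.
Read '1': {S} → {C}.
Read '0': {C} → {A, D}.
None of the earlier sets intersect F, but {A, D} does.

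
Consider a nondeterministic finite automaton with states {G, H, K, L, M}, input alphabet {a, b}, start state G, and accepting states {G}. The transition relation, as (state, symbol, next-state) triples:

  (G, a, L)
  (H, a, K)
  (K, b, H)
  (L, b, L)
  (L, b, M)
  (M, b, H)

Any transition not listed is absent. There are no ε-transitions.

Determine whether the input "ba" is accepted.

No

Start in {G}.
Read 'b': G→∅; now ∅.
The set is empty and remains empty for the remaining 1 symbol.
The final set ∅ contains no accepting state.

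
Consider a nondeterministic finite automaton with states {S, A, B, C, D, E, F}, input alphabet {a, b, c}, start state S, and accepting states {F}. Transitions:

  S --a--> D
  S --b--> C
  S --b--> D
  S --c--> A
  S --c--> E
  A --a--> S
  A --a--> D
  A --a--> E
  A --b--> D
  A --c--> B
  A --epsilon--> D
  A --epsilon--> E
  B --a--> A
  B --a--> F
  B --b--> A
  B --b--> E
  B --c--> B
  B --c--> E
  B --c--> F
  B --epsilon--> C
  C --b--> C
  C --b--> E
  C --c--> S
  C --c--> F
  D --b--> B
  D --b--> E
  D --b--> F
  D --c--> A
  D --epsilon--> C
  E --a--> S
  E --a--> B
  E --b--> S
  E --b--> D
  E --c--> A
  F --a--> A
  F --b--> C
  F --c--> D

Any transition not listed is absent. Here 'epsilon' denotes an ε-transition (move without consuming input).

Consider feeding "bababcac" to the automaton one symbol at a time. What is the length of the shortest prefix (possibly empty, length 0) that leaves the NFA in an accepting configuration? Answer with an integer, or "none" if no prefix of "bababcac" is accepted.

none

Start in {S}.
Read 'b': S→{C, D}; now {C, D}.
Read 'a': C→∅, D→∅; now ∅.
The set is empty and remains empty for the remaining 6 symbols.
No reachable set along the way intersects F.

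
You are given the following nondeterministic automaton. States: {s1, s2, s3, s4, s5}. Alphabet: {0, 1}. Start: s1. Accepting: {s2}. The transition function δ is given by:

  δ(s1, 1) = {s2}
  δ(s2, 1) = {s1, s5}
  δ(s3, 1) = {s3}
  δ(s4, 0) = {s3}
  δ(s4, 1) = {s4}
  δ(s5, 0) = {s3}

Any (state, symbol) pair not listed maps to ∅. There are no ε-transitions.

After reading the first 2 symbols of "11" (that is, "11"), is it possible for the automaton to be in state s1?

Yes

Start in {s1}.
Read '1': {s1} → {s2}.
Read '1': {s2} → {s1, s5}.
State s1 is in {s1, s5}.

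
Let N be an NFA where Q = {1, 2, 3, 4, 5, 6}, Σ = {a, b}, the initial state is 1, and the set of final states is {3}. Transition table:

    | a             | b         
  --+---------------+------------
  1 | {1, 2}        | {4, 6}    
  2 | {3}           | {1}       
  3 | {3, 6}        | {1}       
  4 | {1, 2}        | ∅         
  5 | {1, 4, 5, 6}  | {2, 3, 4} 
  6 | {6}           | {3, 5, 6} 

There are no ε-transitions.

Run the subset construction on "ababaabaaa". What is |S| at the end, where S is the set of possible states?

6

Start in {1}.
Read 'a': 1→{1, 2}; now {1, 2}.
Read 'b': 1→{4, 6}, 2→{1}; now {1, 4, 6}.
Read 'a': 1→{1, 2}, 4→{1, 2}, 6→{6}; now {1, 2, 6}.
Read 'b': 1→{4, 6}, 2→{1}, 6→{3, 5, 6}; now {1, 3, 4, 5, 6}.
Read 'a': 1→{1, 2}, 3→{3, 6}, 4→{1, 2}, 5→{1, 4, 5, 6}, 6→{6}; now {1, 2, 3, 4, 5, 6}.
Read 'a': 1→{1, 2}, 2→{3}, 3→{3, 6}, 4→{1, 2}, 5→{1, 4, 5, 6}, 6→{6}; now {1, 2, 3, 4, 5, 6}.
Read 'b': 1→{4, 6}, 2→{1}, 3→{1}, 4→∅, 5→{2, 3, 4}, 6→{3, 5, 6}; now {1, 2, 3, 4, 5, 6}.
Read 'a': 1→{1, 2}, 2→{3}, 3→{3, 6}, 4→{1, 2}, 5→{1, 4, 5, 6}, 6→{6}; now {1, 2, 3, 4, 5, 6}.
Read 'a': 1→{1, 2}, 2→{3}, 3→{3, 6}, 4→{1, 2}, 5→{1, 4, 5, 6}, 6→{6}; now {1, 2, 3, 4, 5, 6}.
Read 'a': 1→{1, 2}, 2→{3}, 3→{3, 6}, 4→{1, 2}, 5→{1, 4, 5, 6}, 6→{6}; now {1, 2, 3, 4, 5, 6}.
That set has 6 states.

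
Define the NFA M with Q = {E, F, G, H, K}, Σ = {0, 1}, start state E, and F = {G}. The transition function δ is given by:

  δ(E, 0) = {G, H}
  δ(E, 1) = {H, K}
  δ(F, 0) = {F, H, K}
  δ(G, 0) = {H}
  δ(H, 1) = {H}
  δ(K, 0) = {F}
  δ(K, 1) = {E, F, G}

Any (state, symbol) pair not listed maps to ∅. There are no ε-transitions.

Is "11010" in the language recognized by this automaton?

Start in {E}.
Read '1': {E} → {H, K}.
Read '1': {H, K} → {E, F, G, H}.
Read '0': {E, F, G, H} → {F, G, H, K}.
Read '1': {F, G, H, K} → {E, F, G, H}.
Read '0': {E, F, G, H} → {F, G, H, K}.
The final set {F, G, H, K} contains the accepting state G.

Yes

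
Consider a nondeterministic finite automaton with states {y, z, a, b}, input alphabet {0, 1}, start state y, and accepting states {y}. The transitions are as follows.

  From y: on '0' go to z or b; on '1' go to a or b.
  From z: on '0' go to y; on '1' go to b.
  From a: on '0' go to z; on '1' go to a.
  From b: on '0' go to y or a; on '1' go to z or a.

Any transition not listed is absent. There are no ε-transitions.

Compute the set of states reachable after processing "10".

{y, z, a}

Start in {y}.
Read '1': {y} → {a, b}.
Read '0': {a, b} → {y, z, a}.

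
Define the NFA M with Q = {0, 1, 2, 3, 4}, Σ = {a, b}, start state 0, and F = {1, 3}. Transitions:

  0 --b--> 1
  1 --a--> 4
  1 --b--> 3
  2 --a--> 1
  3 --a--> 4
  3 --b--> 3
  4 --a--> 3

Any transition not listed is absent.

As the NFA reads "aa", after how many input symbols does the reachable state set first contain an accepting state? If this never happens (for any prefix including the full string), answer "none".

none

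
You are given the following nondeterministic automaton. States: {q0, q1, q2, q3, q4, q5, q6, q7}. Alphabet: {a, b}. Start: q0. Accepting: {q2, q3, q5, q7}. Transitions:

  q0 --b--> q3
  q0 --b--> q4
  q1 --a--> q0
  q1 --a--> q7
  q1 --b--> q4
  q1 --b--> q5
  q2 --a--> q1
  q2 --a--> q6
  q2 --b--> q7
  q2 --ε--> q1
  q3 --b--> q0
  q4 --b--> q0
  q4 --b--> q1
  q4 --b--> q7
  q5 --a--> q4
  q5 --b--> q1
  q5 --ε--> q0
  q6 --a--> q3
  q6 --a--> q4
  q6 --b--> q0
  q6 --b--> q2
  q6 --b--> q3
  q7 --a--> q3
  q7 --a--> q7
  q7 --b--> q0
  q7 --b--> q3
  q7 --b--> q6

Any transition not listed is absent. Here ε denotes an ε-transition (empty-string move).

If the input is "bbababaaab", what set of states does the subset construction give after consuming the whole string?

{q0, q3, q6}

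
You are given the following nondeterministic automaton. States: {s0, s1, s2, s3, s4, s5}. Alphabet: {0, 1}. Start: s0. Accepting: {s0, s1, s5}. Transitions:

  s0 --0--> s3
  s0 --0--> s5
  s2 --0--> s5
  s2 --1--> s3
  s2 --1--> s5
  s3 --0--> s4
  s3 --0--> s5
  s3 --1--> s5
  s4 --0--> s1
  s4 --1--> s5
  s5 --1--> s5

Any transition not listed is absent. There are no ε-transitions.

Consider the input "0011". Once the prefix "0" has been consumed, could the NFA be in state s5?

Yes

Start in {s0}.
Read '0': {s0} → {s3, s5}.
State s5 is in {s3, s5}.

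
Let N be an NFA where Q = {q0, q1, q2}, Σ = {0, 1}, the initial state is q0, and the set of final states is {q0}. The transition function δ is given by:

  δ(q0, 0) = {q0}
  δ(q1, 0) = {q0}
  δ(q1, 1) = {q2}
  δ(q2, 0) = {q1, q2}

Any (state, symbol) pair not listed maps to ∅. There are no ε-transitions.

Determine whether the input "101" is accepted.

Start in {q0}.
Read '1': {q0} → ∅.
The set is empty and remains empty for the remaining 2 symbols.
The final set ∅ contains no accepting state.

No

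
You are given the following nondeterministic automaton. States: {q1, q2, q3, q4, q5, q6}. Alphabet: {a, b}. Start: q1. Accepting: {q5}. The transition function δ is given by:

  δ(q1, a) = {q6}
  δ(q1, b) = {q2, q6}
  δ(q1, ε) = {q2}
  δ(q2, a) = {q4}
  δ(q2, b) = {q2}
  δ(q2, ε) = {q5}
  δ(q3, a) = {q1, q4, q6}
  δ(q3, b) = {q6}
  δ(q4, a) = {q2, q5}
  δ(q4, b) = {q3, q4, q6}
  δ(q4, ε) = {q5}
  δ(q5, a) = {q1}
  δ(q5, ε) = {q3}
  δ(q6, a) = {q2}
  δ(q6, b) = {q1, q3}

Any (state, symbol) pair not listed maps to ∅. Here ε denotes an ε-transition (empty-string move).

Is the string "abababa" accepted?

Start: ε-closure({q1}) = {q1, q2, q3, q5}.
Read 'a': {q1, q2, q3, q5} → {q1, q2, q3, q4, q5, q6}.
Read 'b': {q1, q2, q3, q4, q5, q6} → {q1, q2, q3, q4, q5, q6}.
Read 'a': {q1, q2, q3, q4, q5, q6} → {q1, q2, q3, q4, q5, q6}.
Read 'b': {q1, q2, q3, q4, q5, q6} → {q1, q2, q3, q4, q5, q6}.
Read 'a': {q1, q2, q3, q4, q5, q6} → {q1, q2, q3, q4, q5, q6}.
Read 'b': {q1, q2, q3, q4, q5, q6} → {q1, q2, q3, q4, q5, q6}.
Read 'a': {q1, q2, q3, q4, q5, q6} → {q1, q2, q3, q4, q5, q6}.
The final set {q1, q2, q3, q4, q5, q6} contains the accepting state q5.

Yes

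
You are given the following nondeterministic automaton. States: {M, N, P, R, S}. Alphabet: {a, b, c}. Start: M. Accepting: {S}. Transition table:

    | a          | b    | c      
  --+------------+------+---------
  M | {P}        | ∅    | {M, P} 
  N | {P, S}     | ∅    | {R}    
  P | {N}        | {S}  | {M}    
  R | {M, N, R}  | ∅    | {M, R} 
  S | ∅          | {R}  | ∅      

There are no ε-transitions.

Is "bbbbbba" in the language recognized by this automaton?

Start in {M}.
Read 'b': {M} → ∅.
The set is empty and remains empty for the remaining 6 symbols.
The final set ∅ contains no accepting state.

No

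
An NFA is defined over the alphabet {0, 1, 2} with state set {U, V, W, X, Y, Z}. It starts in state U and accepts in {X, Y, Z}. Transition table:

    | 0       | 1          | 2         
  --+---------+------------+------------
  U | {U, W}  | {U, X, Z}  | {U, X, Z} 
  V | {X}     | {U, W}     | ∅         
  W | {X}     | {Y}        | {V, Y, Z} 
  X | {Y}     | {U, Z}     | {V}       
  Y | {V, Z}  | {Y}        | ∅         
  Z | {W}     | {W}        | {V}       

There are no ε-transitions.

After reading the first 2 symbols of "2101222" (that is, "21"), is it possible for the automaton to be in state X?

Yes

Start in {U}.
Read '2': U→{U, X, Z}; now {U, X, Z}.
Read '1': U→{U, X, Z}, X→{U, Z}, Z→{W}; now {U, W, X, Z}.
State X is in {U, W, X, Z}.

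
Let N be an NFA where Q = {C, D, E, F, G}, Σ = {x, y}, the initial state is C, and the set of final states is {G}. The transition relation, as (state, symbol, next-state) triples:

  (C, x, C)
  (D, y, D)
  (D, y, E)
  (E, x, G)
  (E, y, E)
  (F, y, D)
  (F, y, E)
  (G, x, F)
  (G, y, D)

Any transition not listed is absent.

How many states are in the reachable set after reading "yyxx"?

0

Start in {C}.
Read 'y': {C} → ∅.
The set is empty and remains empty for the remaining 3 symbols.
That set has 0 states.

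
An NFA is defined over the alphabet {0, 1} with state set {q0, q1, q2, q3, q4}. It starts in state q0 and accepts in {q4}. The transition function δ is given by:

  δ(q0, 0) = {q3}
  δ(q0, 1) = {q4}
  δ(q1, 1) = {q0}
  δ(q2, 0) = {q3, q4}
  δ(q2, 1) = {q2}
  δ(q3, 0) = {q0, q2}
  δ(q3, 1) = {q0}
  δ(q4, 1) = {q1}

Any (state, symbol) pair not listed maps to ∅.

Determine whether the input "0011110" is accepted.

Start in {q0}.
Read '0': {q0} → {q3}.
Read '0': {q3} → {q0, q2}.
Read '1': {q0, q2} → {q2, q4}.
Read '1': {q2, q4} → {q1, q2}.
Read '1': {q1, q2} → {q0, q2}.
Read '1': {q0, q2} → {q2, q4}.
Read '0': {q2, q4} → {q3, q4}.
The final set {q3, q4} contains the accepting state q4.

Yes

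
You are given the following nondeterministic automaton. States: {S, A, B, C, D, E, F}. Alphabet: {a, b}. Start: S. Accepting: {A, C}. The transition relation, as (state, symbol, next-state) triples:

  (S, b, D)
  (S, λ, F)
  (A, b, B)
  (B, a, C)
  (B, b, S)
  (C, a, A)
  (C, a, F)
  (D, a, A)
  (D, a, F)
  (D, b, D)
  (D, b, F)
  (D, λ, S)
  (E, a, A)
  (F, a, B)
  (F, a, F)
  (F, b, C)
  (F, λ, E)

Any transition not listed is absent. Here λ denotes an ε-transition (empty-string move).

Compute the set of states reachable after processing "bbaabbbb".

{S, C, D, E, F}

Start: ε-closure({S}) = {S, E, F}.
Read 'b': {S, E, F} → {S, C, D, E, F}.
Read 'b': {S, C, D, E, F} → {S, C, D, E, F}.
Read 'a': {S, C, D, E, F} → {A, B, E, F}.
Read 'a': {A, B, E, F} → {A, B, C, E, F}.
Read 'b': {A, B, C, E, F} → {S, B, C, E, F}.
Read 'b': {S, B, C, E, F} → {S, C, D, E, F}.
Read 'b': {S, C, D, E, F} → {S, C, D, E, F}.
Read 'b': {S, C, D, E, F} → {S, C, D, E, F}.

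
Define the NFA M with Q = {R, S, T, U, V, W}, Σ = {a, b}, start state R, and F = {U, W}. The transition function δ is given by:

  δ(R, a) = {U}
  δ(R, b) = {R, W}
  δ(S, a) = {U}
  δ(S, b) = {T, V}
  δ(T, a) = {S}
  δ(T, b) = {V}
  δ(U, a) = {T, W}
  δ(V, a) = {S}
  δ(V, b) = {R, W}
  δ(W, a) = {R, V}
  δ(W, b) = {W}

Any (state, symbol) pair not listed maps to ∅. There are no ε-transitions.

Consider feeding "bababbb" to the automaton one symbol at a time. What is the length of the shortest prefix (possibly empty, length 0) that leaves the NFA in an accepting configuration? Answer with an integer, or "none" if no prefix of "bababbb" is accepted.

Start in {R}.
Read 'b': R→{R, W}; now {R, W}.
None of the earlier sets intersect F, but {R, W} does.

1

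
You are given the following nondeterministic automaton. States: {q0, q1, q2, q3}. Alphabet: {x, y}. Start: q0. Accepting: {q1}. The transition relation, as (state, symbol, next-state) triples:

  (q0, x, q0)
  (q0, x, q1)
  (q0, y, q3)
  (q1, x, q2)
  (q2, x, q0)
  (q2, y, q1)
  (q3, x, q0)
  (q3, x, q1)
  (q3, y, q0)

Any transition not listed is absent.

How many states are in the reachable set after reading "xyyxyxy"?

1

Start in {q0}.
Read 'x': q0→{q0, q1}; now {q0, q1}.
Read 'y': q0→{q3}, q1→∅; now {q3}.
Read 'y': q3→{q0}; now {q0}.
Read 'x': q0→{q0, q1}; now {q0, q1}.
Read 'y': q0→{q3}, q1→∅; now {q3}.
Read 'x': q3→{q0, q1}; now {q0, q1}.
Read 'y': q0→{q3}, q1→∅; now {q3}.
That set has 1 state.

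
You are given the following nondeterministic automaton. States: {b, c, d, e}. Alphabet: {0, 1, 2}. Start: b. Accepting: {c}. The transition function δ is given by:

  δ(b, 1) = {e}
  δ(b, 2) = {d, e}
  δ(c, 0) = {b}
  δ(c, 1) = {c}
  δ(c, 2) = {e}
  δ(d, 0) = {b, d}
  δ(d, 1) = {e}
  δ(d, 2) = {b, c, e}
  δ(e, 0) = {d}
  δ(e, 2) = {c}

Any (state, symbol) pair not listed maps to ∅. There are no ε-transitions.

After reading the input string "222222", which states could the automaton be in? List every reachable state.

{b, c, e}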